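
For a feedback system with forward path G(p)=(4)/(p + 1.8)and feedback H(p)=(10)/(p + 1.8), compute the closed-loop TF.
Closed-loop T = G/(1+GH).
Numerator: G_num * H_den = 4*p + 7.2.
Denominator: G_den * H_den + G_num * H_num = (p^2 + 3.6*p + 3.24) + (40) = p^2 + 3.6*p + 43.24.
T(p) = (4*p + 7.2)/(p^2 + 3.6*p + 43.24)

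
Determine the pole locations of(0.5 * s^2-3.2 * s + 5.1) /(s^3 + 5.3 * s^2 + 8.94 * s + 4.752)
Set denominator = 0: s^3 + 5.3*s^2 + 8.94*s + 4.752 = (s + 1.1)(s + 1.8)(s + 2.4) = 0 → Poles: -1.1, -1.8, -2.4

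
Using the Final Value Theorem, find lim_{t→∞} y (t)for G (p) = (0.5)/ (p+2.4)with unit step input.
FVT: lim_{t→∞} y(t) = lim_{p→0} p*Y(p) where Y(p) = G(p)/p.
= lim_{p→0} G(p) = G(0) = num(0)/den(0) = 0.5/2.4 = 0.2083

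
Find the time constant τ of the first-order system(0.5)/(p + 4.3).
First-order system: τ = -1/pole. Pole = -4.3. τ = -1/(-4.3) = 0.2326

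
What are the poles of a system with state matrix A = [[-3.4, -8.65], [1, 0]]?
Eigenvalues solve det(λI - A) = 0.
Characteristic polynomial: λ^2 + 3.4*λ + 8.65 = 0.
Roots: -1.7 + 2.4j, -1.7 - 2.4j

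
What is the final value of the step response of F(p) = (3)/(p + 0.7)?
FVT: lim_{t→∞} y(t) = lim_{p→0} p*Y(p) where Y(p) = F(p)/p.
= lim_{p→0} F(p) = F(0) = num(0)/den(0) = 3/0.7 = 4.286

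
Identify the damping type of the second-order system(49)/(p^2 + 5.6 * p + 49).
Standard form: ωn²/(p²+2ζωn·p+ωn²) gives ωn=7, ζ=0.4.
Underdamped (ζ = 0.4 < 1)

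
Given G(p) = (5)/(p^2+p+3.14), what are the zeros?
Numerator is a nonzero constant (5) → Zeros: none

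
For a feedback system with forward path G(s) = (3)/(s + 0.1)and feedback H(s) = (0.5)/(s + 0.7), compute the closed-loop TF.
Closed-loop T = G/(1+GH).
Numerator: G_num * H_den = 3*s + 2.1.
Denominator: G_den * H_den + G_num * H_num = (s^2 + 0.8*s + 0.07) + (1.5) = s^2 + 0.8*s + 1.57.
T(s) = (3*s + 2.1)/(s^2 + 0.8*s + 1.57)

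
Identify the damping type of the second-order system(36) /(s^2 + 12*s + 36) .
Standard form: ωn²/(s²+2ζωn·s+ωn²) gives ωn=6, ζ=1.
Critically damped (ζ = 1)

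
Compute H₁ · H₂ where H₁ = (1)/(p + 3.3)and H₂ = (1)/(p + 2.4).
Series: H = H₁ · H₂ = (n₁·n₂)/(d₁·d₂).
Num: n₁·n₂ = 1. Den: d₁·d₂ = p^2 + 5.7*p + 7.92.
H(p) = (1)/(p^2 + 5.7*p + 7.92)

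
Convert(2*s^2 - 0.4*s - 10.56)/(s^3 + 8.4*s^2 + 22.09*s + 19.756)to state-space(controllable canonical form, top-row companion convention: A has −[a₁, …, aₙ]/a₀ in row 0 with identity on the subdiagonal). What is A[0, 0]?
Reachable canonical form for den = s^3 + 8.4*s^2 + 22.09*s + 19.756: top row of A = -[a₁,a₂,...,aₙ]/a₀, ones on the subdiagonal, zeros elsewhere.
A = [[-8.4, -22.09, -19.756], [1, 0, 0], [0, 1, 0]].
A[0,0] = -8.4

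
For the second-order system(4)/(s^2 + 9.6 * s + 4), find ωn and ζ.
Standard form: ωn²/(s²+2ζωn·s+ωn²).
const=4=ωn² → ωn=2, s coeff=9.6=2ζωn → ζ=2.4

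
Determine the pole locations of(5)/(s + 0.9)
Set denominator = 0: s + 0.9 = 0 → Poles: -0.9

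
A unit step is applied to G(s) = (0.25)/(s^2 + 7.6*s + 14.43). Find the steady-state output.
FVT: lim_{t→∞} y(t) = lim_{s→0} s*Y(s) where Y(s) = G(s)/s.
= lim_{s→0} G(s) = G(0) = num(0)/den(0) = 0.25/14.43 = 0.01733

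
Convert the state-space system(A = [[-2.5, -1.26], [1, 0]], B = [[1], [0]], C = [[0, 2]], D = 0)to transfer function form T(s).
T(s) = C(sI - A)⁻¹B + D.
Characteristic polynomial det(sI - A) = s^2 + 2.5*s + 1.26.
Numerator from C·adj(sI-A)·B + D·det(sI-A) = 2.
T(s) = (2)/(s^2 + 2.5*s + 1.26)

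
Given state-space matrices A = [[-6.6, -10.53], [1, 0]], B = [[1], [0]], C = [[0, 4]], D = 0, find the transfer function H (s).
H(s) = C(sI - A)⁻¹B + D.
Characteristic polynomial det(sI - A) = s^2 + 6.6*s + 10.53.
Numerator from C·adj(sI-A)·B + D·det(sI-A) = 4.
H(s) = (4)/(s^2 + 6.6*s + 10.53)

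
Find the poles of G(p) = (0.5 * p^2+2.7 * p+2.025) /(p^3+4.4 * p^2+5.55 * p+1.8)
Set denominator = 0: p^3 + 4.4*p^2 + 5.55*p + 1.8 = (p + 1.5)(p + 2.4)(p + 0.5) = 0 → Poles: -0.5, -1.5, -2.4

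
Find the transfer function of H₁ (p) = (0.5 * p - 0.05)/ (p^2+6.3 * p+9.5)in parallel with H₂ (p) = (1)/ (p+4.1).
Parallel: H = H₁ + H₂ = (n₁·d₂ + n₂·d₁)/(d₁·d₂).
n₁·d₂ = 0.5*p^2 + 2*p - 0.205. n₂·d₁ = p^2 + 6.3*p + 9.5. Sum = 1.5*p^2 + 8.3*p + 9.295. d₁·d₂ = p^3 + 10.4*p^2 + 35.33*p + 38.95.
H(p) = (1.5*p^2 + 8.3*p + 9.295)/(p^3 + 10.4*p^2 + 35.33*p + 38.95)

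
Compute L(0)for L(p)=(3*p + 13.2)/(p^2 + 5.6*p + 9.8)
DC gain = L(0) = num(0)/den(0) = 13.2/9.8 = 1.347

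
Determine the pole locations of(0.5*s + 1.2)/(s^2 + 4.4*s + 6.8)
Set denominator = 0: s^2 + 4.4*s + 6.8 = 0 → Poles: -2.2 + 1.4j, -2.2 - 1.4j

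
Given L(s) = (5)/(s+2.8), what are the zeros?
Numerator is a nonzero constant (5) → Zeros: none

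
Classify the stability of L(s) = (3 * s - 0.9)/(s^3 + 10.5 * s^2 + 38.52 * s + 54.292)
Denominator: s^3 + 10.5*s^2 + 38.52*s + 54.292 = (s + 4.9)(s^2 + 5.6*s + 11.08). Poles: -2.8 + 1.8j, -2.8 - 1.8j, -4.9. Stable (all poles in LHP)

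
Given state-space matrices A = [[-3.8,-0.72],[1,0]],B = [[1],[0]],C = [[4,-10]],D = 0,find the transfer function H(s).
H(s) = C(sI - A)⁻¹B + D.
Characteristic polynomial det(sI - A) = s^2 + 3.8*s + 0.72.
Numerator from C·adj(sI-A)·B + D·det(sI-A) = 4*s - 10.
H(s) = (4*s - 10)/(s^2 + 3.8*s + 0.72)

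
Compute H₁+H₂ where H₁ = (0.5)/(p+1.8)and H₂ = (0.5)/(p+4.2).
Parallel: H = H₁ + H₂ = (n₁·d₂ + n₂·d₁)/(d₁·d₂).
n₁·d₂ = 0.5*p + 2.1. n₂·d₁ = 0.5*p + 0.9. Sum = p + 3. d₁·d₂ = p^2 + 6*p + 7.56.
H(p) = (p + 3)/(p^2 + 6*p + 7.56)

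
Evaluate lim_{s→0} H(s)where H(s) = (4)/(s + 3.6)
DC gain = H(0) = num(0)/den(0) = 4/3.6 = 1.111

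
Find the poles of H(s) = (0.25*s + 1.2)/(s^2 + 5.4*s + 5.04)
Set denominator = 0: s^2 + 5.4*s + 5.04 = (s + 1.2)(s + 4.2) = 0 → Poles: -1.2, -4.2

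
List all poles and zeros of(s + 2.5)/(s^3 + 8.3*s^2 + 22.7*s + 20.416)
Set denominator = 0: s^3 + 8.3*s^2 + 22.7*s + 20.416 = (s + 3.2)(s + 2.9)(s + 2.2) = 0 → Poles: -2.2, -2.9, -3.2
Set numerator = 0: s + 2.5 = 0 → Zeros: -2.5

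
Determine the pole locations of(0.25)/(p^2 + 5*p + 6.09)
Set denominator = 0: p^2 + 5*p + 6.09 = (p + 2.9)(p + 2.1) = 0 → Poles: -2.1, -2.9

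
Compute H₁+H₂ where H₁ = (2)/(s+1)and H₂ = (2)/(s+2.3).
Parallel: H = H₁ + H₂ = (n₁·d₂ + n₂·d₁)/(d₁·d₂).
n₁·d₂ = 2*s + 4.6. n₂·d₁ = 2*s + 2. Sum = 4*s + 6.6. d₁·d₂ = s^2 + 3.3*s + 2.3.
H(s) = (4*s + 6.6)/(s^2 + 3.3*s + 2.3)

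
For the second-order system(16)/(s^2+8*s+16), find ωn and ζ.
Standard form: ωn²/(s²+2ζωn·s+ωn²).
const=16=ωn² → ωn=4, s coeff=8=2ζωn → ζ=1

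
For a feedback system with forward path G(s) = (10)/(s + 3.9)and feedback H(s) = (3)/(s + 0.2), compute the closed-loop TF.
Closed-loop T = G/(1+GH).
Numerator: G_num * H_den = 10*s + 2.
Denominator: G_den * H_den + G_num * H_num = (s^2 + 4.1*s + 0.78) + (30) = s^2 + 4.1*s + 30.78.
T(s) = (10*s + 2)/(s^2 + 4.1*s + 30.78)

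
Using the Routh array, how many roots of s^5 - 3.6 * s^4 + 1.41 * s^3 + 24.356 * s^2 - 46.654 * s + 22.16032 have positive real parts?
Routh array:
s^5: [1, 1.41, -46.654]; s^4: [-3.6, 24.356, 22.16032]; s^3: [8.17556, -40.4984]; s^2: [6.52307, 22.16032]; s^1: [-68.2725]; s^0: [22.16032]
First column: [1, -3.6, 8.17556, 6.52307, -68.2725, 22.16032]. Sign changes = RHP roots = 4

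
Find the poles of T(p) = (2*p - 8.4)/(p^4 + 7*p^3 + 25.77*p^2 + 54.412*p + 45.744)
Set denominator = 0: p^4 + 7*p^3 + 25.77*p^2 + 54.412*p + 45.744 = (p + 2.4)(p + 2)(p^2 + 2.6*p + 9.53) = 0 → Poles: -1.3 + 2.8j, -1.3 - 2.8j, -2, -2.4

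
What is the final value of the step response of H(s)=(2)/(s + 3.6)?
FVT: lim_{t→∞} y(t) = lim_{s→0} s*Y(s) where Y(s) = H(s)/s.
= lim_{s→0} H(s) = H(0) = num(0)/den(0) = 2/3.6 = 0.5556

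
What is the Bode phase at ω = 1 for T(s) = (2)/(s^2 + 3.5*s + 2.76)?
Substitute s = j*1: T(j1) = 0.229352 - 0.456097j.
∠T(j1) = atan2(Im, Re) = atan2(-0.456097, 0.229352) = -63.30°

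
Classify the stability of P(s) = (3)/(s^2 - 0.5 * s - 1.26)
Denominator: s^2 - 0.5*s - 1.26 = (s - 1.4)(s + 0.9). Poles: -0.9, 1.4. Unstable (1 pole(s) in RHP)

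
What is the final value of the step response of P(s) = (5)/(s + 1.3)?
FVT: lim_{t→∞} y(t) = lim_{s→0} s*Y(s) where Y(s) = P(s)/s.
= lim_{s→0} P(s) = P(0) = num(0)/den(0) = 5/1.3 = 3.846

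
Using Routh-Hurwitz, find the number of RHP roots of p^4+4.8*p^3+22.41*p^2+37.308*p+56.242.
Routh array:
p^4: [1, 22.41, 56.242]; p^3: [4.8, 37.308]; p^2: [14.6375, 56.242]; p^1: [18.8649]; p^0: [56.242]
First column: [1, 4.8, 14.6375, 18.8649, 56.242]. Sign changes = RHP roots = 0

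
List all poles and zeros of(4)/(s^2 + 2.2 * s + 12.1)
Set denominator = 0: s^2 + 2.2*s + 12.1 = 0 → Poles: -1.1 + 3.3j, -1.1 - 3.3j
Numerator is a nonzero constant (4) → Zeros: none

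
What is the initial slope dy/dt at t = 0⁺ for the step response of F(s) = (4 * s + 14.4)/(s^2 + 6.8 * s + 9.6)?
IVT: y'(0⁺) = lim_{s→∞} s²·Y(s) = lim_{s→∞} s·F(s).
deg(num) = 1, deg(den) = 2, relative degree = 1, so s·F(s) → (leading num)/(leading den) = 4/1 = 4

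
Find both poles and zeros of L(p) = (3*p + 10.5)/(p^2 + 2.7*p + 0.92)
Set denominator = 0: p^2 + 2.7*p + 0.92 = (p + 2.3)(p + 0.4) = 0 → Poles: -0.4, -2.3
Set numerator = 0: 3*p + 10.5 = 0 → Zeros: -3.5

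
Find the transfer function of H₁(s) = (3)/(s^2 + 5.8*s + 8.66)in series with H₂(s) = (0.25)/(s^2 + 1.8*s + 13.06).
Series: H = H₁ · H₂ = (n₁·n₂)/(d₁·d₂).
Num: n₁·n₂ = 0.75. Den: d₁·d₂ = s^4 + 7.6*s^3 + 32.16*s^2 + 91.336*s + 113.0996.
H(s) = (0.75)/(s^4 + 7.6*s^3 + 32.16*s^2 + 91.336*s + 113.0996)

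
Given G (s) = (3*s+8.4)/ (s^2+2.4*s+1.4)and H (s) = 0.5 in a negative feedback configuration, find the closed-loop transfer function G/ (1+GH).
Closed-loop T = G/(1+GH).
Numerator: G_num * H_den = 3*s + 8.4.
Denominator: G_den * H_den + G_num * H_num = (s^2 + 2.4*s + 1.4) + (1.5*s + 4.2) = s^2 + 3.9*s + 5.6.
T(s) = (3*s + 8.4)/(s^2 + 3.9*s + 5.6)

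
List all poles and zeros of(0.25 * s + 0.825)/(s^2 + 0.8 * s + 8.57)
Set denominator = 0: s^2 + 0.8*s + 8.57 = 0 → Poles: -0.4 + 2.9j, -0.4 - 2.9j
Set numerator = 0: 0.25*s + 0.825 = 0 → Zeros: -3.3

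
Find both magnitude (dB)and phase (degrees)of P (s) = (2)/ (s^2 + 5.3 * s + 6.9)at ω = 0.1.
Substitute s = j*0.1: P(j0.1) = 0.288568 - 0.0221976j.
|P| = 20*log₁₀(sqrt(Re²+Im²)) = -10.77 dB.
∠P = atan2(Im, Re) = -4.40°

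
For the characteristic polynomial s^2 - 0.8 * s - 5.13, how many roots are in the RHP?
s^2 - 0.8*s - 5.13 = (s - 2.7)(s + 1.9). Poles: -1.9, 2.7. RHP poles (Re>0): 1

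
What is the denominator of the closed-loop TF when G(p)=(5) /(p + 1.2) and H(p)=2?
Characteristic poly = G_den * H_den + G_num * H_num = (p + 1.2) + (10) = p + 11.2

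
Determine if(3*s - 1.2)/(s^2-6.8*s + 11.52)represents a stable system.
Denominator: s^2 - 6.8*s + 11.52 = (s - 3.6)(s - 3.2). Poles: 3.2, 3.6. All Re(p)<0: No (unstable)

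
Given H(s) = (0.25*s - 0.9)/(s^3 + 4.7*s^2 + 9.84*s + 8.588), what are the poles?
Set denominator = 0: s^3 + 4.7*s^2 + 9.84*s + 8.588 = (s + 1.9)(s^2 + 2.8*s + 4.52) = 0 → Poles: -1.4 + 1.6j, -1.4 - 1.6j, -1.9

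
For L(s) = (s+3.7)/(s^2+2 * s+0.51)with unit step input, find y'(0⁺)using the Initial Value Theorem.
IVT: y'(0⁺) = lim_{s→∞} s²·Y(s) = lim_{s→∞} s·L(s).
deg(num) = 1, deg(den) = 2, relative degree = 1, so s·L(s) → (leading num)/(leading den) = 1/1 = 1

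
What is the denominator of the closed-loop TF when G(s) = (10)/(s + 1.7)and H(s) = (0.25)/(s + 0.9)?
Characteristic poly = G_den * H_den + G_num * H_num = (s^2 + 2.6*s + 1.53) + (2.5) = s^2 + 2.6*s + 4.03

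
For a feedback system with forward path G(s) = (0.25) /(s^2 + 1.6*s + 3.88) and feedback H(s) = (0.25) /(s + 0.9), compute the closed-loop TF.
Closed-loop T = G/(1+GH).
Numerator: G_num * H_den = 0.25*s + 0.225.
Denominator: G_den * H_den + G_num * H_num = (s^3 + 2.5*s^2 + 5.32*s + 3.492) + (0.0625) = s^3 + 2.5*s^2 + 5.32*s + 3.5545.
T(s) = (0.25*s + 0.225)/(s^3 + 2.5*s^2 + 5.32*s + 3.5545)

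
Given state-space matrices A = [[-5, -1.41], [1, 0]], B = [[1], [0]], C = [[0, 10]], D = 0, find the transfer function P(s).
P(s) = C(sI - A)⁻¹B + D.
Characteristic polynomial det(sI - A) = s^2 + 5*s + 1.41.
Numerator from C·adj(sI-A)·B + D·det(sI-A) = 10.
P(s) = (10)/(s^2 + 5*s + 1.41)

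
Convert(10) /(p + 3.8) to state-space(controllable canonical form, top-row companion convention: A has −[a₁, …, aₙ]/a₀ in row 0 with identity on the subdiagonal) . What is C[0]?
Reachable canonical form: C = numerator coefficients (right-aligned, zero-padded to length n).
num = 10, C = [[10]].
C[0] = 10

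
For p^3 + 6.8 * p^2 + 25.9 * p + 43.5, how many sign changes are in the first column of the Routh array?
Routh array:
p^3: [1, 25.9]; p^2: [6.8, 43.5]; p^1: [19.5029]; p^0: [43.5]
First column: [1, 6.8, 19.5029, 43.5]. Sign changes = 0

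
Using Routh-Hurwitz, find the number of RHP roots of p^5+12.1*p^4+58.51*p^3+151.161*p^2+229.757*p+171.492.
Routh array:
p^5: [1, 58.51, 229.757]; p^4: [12.1, 151.161, 171.492]; p^3: [46.0174, 215.584]; p^2: [94.4744, 171.492]; p^1: [132.052]; p^0: [171.492]
First column: [1, 12.1, 46.0174, 94.4744, 132.052, 171.492]. Sign changes = RHP roots = 0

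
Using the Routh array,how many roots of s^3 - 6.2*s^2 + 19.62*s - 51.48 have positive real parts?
Routh array:
s^3: [1, 19.62]; s^2: [-6.2, -51.48]; s^1: [11.3168]; s^0: [-51.48]
First column: [1, -6.2, 11.3168, -51.48]. Sign changes = RHP roots = 3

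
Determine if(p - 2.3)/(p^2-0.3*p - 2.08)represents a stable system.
Denominator: p^2 - 0.3*p - 2.08 = (p - 1.6)(p + 1.3). Poles: -1.3, 1.6. All Re(p)<0: No (unstable)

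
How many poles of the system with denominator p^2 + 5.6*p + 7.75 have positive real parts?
p^2 + 5.6*p + 7.75 = (p + 3.1)(p + 2.5). Poles: -2.5, -3.1. RHP poles (Re>0): 0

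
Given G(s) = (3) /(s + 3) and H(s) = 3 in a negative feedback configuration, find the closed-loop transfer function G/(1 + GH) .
Closed-loop T = G/(1+GH).
Numerator: G_num * H_den = 3.
Denominator: G_den * H_den + G_num * H_num = (s + 3) + (9) = s + 12.
T(s) = (3)/(s + 12)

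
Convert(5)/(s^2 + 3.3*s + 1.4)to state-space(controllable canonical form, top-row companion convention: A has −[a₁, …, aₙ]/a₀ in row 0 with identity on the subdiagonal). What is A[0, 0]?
Reachable canonical form for den = s^2 + 3.3*s + 1.4: top row of A = -[a₁,a₂,...,aₙ]/a₀, ones on the subdiagonal, zeros elsewhere.
A = [[-3.3, -1.4], [1, 0]].
A[0,0] = -3.3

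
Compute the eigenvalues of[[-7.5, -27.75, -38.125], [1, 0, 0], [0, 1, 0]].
Eigenvalues solve det(λI - A) = 0.
Characteristic polynomial: λ^3 + 7.5*λ^2 + 27.75*λ + 38.125 = 0.
Factor: (λ + 2.5)(λ^2 + 5*λ + 15.25) = 0.
Roots: -2.5, -2.5 + 3j, -2.5 - 3j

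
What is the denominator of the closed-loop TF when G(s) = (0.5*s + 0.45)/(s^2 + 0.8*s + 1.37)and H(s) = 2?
Characteristic poly = G_den * H_den + G_num * H_num = (s^2 + 0.8*s + 1.37) + (s + 0.9) = s^2 + 1.8*s + 2.27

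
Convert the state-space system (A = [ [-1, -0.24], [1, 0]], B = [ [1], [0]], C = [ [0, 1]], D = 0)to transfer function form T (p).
T(p) = C(pI - A)⁻¹B + D.
Characteristic polynomial det(pI - A) = p^2 + p + 0.24.
Numerator from C·adj(pI-A)·B + D·det(pI-A) = 1.
T(p) = (1)/(p^2 + p + 0.24)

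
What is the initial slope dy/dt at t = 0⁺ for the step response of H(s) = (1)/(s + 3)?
IVT: y'(0⁺) = lim_{s→∞} s²·Y(s) = lim_{s→∞} s·H(s).
deg(num) = 0, deg(den) = 1, relative degree = 1, so s·H(s) → (leading num)/(leading den) = 1/1 = 1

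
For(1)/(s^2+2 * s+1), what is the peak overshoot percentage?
Standard form: ωn²/(s²+2ζωn·s+ωn²) → ωn = 1, ζ = 1.
ζ ≥ 1, so the response is non-oscillatory: peak overshoot = 0%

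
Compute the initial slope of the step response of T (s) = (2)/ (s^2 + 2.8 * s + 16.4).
IVT: y'(0⁺) = lim_{s→∞} s²·Y(s) = lim_{s→∞} s·T(s).
deg(num) = 0, deg(den) = 2, relative degree = 2 ≥ 2, so s·T(s) → 0. Initial slope = 0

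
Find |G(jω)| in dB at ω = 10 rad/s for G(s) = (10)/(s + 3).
Substitute s = j*10: G(j10) = 0.275229 - 0.917431j.
|G(j10)| = sqrt(Re² + Im²) = 0.9578.
20*log₁₀(0.9578) = -0.37 dB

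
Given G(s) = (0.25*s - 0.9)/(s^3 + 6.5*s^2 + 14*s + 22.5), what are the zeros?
Set numerator = 0: 0.25*s - 0.9 = 0 → Zeros: 3.6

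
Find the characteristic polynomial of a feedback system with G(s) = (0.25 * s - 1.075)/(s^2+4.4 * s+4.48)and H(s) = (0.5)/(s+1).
Characteristic poly = G_den * H_den + G_num * H_num = (s^3 + 5.4*s^2 + 8.88*s + 4.48) + (0.125*s - 0.5375) = s^3 + 5.4*s^2 + 9.005*s + 3.9425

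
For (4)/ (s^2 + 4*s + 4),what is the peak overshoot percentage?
Standard form: ωn²/(s²+2ζωn·s+ωn²) → ωn = 2, ζ = 1.
ζ ≥ 1, so the response is non-oscillatory: peak overshoot = 0%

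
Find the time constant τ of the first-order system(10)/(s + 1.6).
First-order system: τ = -1/pole. Pole = -1.6. τ = -1/(-1.6) = 0.625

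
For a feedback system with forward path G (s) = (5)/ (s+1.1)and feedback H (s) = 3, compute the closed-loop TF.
Closed-loop T = G/(1+GH).
Numerator: G_num * H_den = 5.
Denominator: G_den * H_den + G_num * H_num = (s + 1.1) + (15) = s + 16.1.
T(s) = (5)/(s + 16.1)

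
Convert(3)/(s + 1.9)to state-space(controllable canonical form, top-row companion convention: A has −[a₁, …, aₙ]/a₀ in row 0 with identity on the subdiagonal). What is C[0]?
Reachable canonical form: C = numerator coefficients (right-aligned, zero-padded to length n).
num = 3, C = [[3]].
C[0] = 3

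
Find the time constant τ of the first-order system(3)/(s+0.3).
First-order system: τ = -1/pole. Pole = -0.3. τ = -1/(-0.3) = 3.333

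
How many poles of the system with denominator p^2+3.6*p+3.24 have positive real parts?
p^2 + 3.6*p + 3.24 = (p + 1.8)(p + 1.8). Poles: -1.8, -1.8. RHP poles (Re>0): 0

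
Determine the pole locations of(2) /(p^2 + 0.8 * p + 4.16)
Set denominator = 0: p^2 + 0.8*p + 4.16 = 0 → Poles: -0.4 + 2j, -0.4 - 2j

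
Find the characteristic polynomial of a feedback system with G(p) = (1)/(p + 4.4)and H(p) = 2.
Characteristic poly = G_den * H_den + G_num * H_num = (p + 4.4) + (2) = p + 6.4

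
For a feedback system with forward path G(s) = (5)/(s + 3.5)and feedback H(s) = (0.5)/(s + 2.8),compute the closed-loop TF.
Closed-loop T = G/(1+GH).
Numerator: G_num * H_den = 5*s + 14.
Denominator: G_den * H_den + G_num * H_num = (s^2 + 6.3*s + 9.8) + (2.5) = s^2 + 6.3*s + 12.3.
T(s) = (5*s + 14)/(s^2 + 6.3*s + 12.3)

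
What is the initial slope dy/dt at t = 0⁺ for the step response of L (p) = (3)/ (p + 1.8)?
IVT: y'(0⁺) = lim_{p→∞} p²·Y(p) = lim_{p→∞} p·L(p).
deg(num) = 0, deg(den) = 1, relative degree = 1, so p·L(p) → (leading num)/(leading den) = 3/1 = 3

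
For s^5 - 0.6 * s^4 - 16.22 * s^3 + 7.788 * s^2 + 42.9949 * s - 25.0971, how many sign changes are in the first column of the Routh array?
Routh array:
s^5: [1, -16.22, 42.9949]; s^4: [-0.6, 7.788, -25.0971]; s^3: [-3.24, 1.1664]; s^2: [7.572, -25.0971]; s^1: [-9.57245]; s^0: [-25.0971]
First column: [1, -0.6, -3.24, 7.572, -9.57245, -25.0971]. Sign changes = 3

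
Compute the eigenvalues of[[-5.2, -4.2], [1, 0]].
Eigenvalues solve det(λI - A) = 0.
Characteristic polynomial: λ^2 + 5.2*λ + 4.2 = 0.
Factor: (λ + 1)(λ + 4.2) = 0.
Roots: -1, -4.2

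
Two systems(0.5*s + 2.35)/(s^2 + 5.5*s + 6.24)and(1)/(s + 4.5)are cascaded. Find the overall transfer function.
Series: H = H₁ · H₂ = (n₁·n₂)/(d₁·d₂).
Num: n₁·n₂ = 0.5*s + 2.35. Den: d₁·d₂ = s^3 + 10*s^2 + 30.99*s + 28.08.
H(s) = (0.5*s + 2.35)/(s^3 + 10*s^2 + 30.99*s + 28.08)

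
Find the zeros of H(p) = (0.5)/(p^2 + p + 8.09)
Numerator is a nonzero constant (0.5) → Zeros: none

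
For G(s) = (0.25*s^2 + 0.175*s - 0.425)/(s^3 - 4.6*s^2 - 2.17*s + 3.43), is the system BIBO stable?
Denominator: s^3 - 4.6*s^2 - 2.17*s + 3.43 = (s - 4.9)(s + 1)(s - 0.7). Poles: -1, 0.7, 4.9. All Re(p)<0: No (unstable)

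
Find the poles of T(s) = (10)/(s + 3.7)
Set denominator = 0: s + 3.7 = 0 → Poles: -3.7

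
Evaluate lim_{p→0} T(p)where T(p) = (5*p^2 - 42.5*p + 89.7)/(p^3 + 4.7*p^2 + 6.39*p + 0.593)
DC gain = T(0) = num(0)/den(0) = 89.7/0.593 = 151.3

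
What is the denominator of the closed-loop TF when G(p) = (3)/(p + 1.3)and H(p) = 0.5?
Characteristic poly = G_den * H_den + G_num * H_num = (p + 1.3) + (1.5) = p + 2.8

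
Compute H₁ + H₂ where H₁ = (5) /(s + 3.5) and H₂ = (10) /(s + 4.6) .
Parallel: H = H₁ + H₂ = (n₁·d₂ + n₂·d₁)/(d₁·d₂).
n₁·d₂ = 5*s + 23. n₂·d₁ = 10*s + 35. Sum = 15*s + 58. d₁·d₂ = s^2 + 8.1*s + 16.1.
H(s) = (15*s + 58)/(s^2 + 8.1*s + 16.1)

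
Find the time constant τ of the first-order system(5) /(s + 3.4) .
First-order system: τ = -1/pole. Pole = -3.4. τ = -1/(-3.4) = 0.2941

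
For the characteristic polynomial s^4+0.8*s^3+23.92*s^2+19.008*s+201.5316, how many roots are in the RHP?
s^4 + 0.8*s^3 + 23.92*s^2 + 19.008*s + 201.5316 = (s^2 - 1.8*s + 16.02)(s^2 + 2.6*s + 12.58). Poles: -1.3 + 3.3j, -1.3 - 3.3j, 0.9 + 3.9j, 0.9 - 3.9j. RHP poles (Re>0): 2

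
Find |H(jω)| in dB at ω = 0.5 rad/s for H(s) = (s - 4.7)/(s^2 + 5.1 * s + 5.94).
Substitute s = j*0.5: H(j0.5) = -0.655065 + 0.381444j.
|H(j0.5)| = sqrt(Re² + Im²) = 0.758.
20*log₁₀(0.758) = -2.41 dB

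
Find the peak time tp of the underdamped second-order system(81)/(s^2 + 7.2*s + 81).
Standard form: ωn²/(s²+2ζωn·s+ωn²) → ωn = 9, ζ = 0.4.
ωd = ωn·√(1-ζ²) = 9·√(1-0.4²) = 8.249.
tp = π/ωd = π/8.249 = 0.3809 s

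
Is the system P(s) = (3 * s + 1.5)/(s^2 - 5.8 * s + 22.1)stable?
Denominator: s^2 - 5.8*s + 22.1. Poles: 2.9 + 3.7j, 2.9 - 3.7j. All Re(p)<0: No (unstable)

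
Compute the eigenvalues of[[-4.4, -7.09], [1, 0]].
Eigenvalues solve det(λI - A) = 0.
Characteristic polynomial: λ^2 + 4.4*λ + 7.09 = 0.
Roots: -2.2 + 1.5j, -2.2 - 1.5j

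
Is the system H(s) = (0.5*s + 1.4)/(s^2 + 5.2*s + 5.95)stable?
Denominator: s^2 + 5.2*s + 5.95 = (s + 3.5)(s + 1.7). Poles: -1.7, -3.5. All Re(p)<0: Yes (stable)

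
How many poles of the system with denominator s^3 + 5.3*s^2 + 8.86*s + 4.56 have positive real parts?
s^3 + 5.3*s^2 + 8.86*s + 4.56 = (s + 1.9)(s + 2.4)(s + 1). Poles: -1, -1.9, -2.4. RHP poles (Re>0): 0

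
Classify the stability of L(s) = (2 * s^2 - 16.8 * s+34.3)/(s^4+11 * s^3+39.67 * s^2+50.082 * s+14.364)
Denominator: s^4 + 11*s^3 + 39.67*s^2 + 50.082*s + 14.364 = (s + 4.5)(s + 1.9)(s + 0.4)(s + 4.2). Poles: -0.4, -1.9, -4.2, -4.5. Stable (all poles in LHP)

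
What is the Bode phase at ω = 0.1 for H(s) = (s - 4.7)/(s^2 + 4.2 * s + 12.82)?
Substitute s = j*0.1: H(j0.1) = -0.366251 + 0.0198146j.
∠H(j0.1) = atan2(Im, Re) = atan2(0.0198146, -0.366251) = 176.90°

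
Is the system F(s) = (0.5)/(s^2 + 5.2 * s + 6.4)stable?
Denominator: s^2 + 5.2*s + 6.4 = (s + 2)(s + 3.2). Poles: -2, -3.2. All Re(p)<0: Yes (stable)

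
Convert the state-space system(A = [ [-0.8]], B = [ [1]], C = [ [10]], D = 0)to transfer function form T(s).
T(s) = C(sI - A)⁻¹B + D.
Characteristic polynomial det(sI - A) = s + 0.8.
Numerator from C·adj(sI-A)·B + D·det(sI-A) = 10.
T(s) = (10)/(s + 0.8)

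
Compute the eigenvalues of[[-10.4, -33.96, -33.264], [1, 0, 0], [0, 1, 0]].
Eigenvalues solve det(λI - A) = 0.
Characteristic polynomial: λ^3 + 10.4*λ^2 + 33.96*λ + 33.264 = 0.
Factor: (λ + 4.2)(λ + 4.4)(λ + 1.8) = 0.
Roots: -1.8, -4.2, -4.4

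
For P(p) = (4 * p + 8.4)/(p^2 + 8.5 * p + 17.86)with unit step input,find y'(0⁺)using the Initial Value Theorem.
IVT: y'(0⁺) = lim_{p→∞} p²·Y(p) = lim_{p→∞} p·P(p).
deg(num) = 1, deg(den) = 2, relative degree = 1, so p·P(p) → (leading num)/(leading den) = 4/1 = 4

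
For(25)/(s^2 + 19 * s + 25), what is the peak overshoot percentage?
Standard form: ωn²/(s²+2ζωn·s+ωn²) → ωn = 5, ζ = 1.9.
ζ ≥ 1, so the response is non-oscillatory: peak overshoot = 0%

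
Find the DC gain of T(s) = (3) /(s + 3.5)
DC gain = T(0) = num(0)/den(0) = 3/3.5 = 0.8571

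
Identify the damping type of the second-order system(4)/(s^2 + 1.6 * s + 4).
Standard form: ωn²/(s²+2ζωn·s+ωn²) gives ωn=2, ζ=0.4.
Underdamped (ζ = 0.4 < 1)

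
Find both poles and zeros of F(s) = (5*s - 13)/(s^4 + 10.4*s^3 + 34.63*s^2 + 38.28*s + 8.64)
Set denominator = 0: s^4 + 10.4*s^3 + 34.63*s^2 + 38.28*s + 8.64 = (s + 1.6)(s + 4)(s + 0.3)(s + 4.5) = 0 → Poles: -0.3, -1.6, -4, -4.5
Set numerator = 0: 5*s - 13 = 0 → Zeros: 2.6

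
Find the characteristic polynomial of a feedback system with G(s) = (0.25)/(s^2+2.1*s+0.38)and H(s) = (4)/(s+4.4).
Characteristic poly = G_den * H_den + G_num * H_num = (s^3 + 6.5*s^2 + 9.62*s + 1.672) + (1) = s^3 + 6.5*s^2 + 9.62*s + 2.672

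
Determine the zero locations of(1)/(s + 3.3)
Numerator is a nonzero constant (1) → Zeros: none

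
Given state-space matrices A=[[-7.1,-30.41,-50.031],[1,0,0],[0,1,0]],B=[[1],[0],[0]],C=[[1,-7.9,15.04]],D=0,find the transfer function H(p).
H(p) = C(pI - A)⁻¹B + D.
Characteristic polynomial det(pI - A) = p^3 + 7.1*p^2 + 30.41*p + 50.031.
Numerator from C·adj(pI-A)·B + D·det(pI-A) = p^2 - 7.9*p + 15.04.
H(p) = (p^2 - 7.9*p + 15.04)/(p^3 + 7.1*p^2 + 30.41*p + 50.031)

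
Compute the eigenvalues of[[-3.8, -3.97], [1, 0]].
Eigenvalues solve det(λI - A) = 0.
Characteristic polynomial: λ^2 + 3.8*λ + 3.97 = 0.
Roots: -1.9 + 0.6j, -1.9 - 0.6j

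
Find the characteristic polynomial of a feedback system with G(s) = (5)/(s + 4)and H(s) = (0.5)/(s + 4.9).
Characteristic poly = G_den * H_den + G_num * H_num = (s^2 + 8.9*s + 19.6) + (2.5) = s^2 + 8.9*s + 22.1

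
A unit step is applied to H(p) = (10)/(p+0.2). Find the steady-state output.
FVT: lim_{t→∞} y(t) = lim_{p→0} p*Y(p) where Y(p) = H(p)/p.
= lim_{p→0} H(p) = H(0) = num(0)/den(0) = 10/0.2 = 50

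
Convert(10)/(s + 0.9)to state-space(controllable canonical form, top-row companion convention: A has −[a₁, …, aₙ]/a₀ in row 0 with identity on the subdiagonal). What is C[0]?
Reachable canonical form: C = numerator coefficients (right-aligned, zero-padded to length n).
num = 10, C = [[10]].
C[0] = 10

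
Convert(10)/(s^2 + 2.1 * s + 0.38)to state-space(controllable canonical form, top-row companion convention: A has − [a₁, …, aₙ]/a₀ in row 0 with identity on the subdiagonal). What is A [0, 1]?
Reachable canonical form for den = s^2 + 2.1*s + 0.38: top row of A = -[a₁,a₂,...,aₙ]/a₀, ones on the subdiagonal, zeros elsewhere.
A = [[-2.1, -0.38], [1, 0]].
A[0,1] = -0.38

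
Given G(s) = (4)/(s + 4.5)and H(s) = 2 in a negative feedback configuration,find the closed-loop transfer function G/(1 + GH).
Closed-loop T = G/(1+GH).
Numerator: G_num * H_den = 4.
Denominator: G_den * H_den + G_num * H_num = (s + 4.5) + (8) = s + 12.5.
T(s) = (4)/(s + 12.5)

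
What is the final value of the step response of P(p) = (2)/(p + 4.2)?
FVT: lim_{t→∞} y(t) = lim_{p→0} p*Y(p) where Y(p) = P(p)/p.
= lim_{p→0} P(p) = P(0) = num(0)/den(0) = 2/4.2 = 0.4762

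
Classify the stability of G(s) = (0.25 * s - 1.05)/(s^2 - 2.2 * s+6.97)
Denominator: s^2 - 2.2*s + 6.97. Poles: 1.1 + 2.4j, 1.1 - 2.4j. Unstable (2 pole(s) in RHP)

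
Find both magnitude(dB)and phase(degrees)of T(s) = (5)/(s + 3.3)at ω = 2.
Substitute s = j*2: T(j2) = 1.10813 - 0.671592j.
|T| = 20*log₁₀(sqrt(Re²+Im²)) = 2.25 dB.
∠T = atan2(Im, Re) = -31.22°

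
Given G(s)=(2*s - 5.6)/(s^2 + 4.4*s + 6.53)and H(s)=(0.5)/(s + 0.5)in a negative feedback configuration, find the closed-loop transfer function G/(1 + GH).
Closed-loop T = G/(1+GH).
Numerator: G_num * H_den = 2*s^2 - 4.6*s - 2.8.
Denominator: G_den * H_den + G_num * H_num = (s^3 + 4.9*s^2 + 8.73*s + 3.265) + (s - 2.8) = s^3 + 4.9*s^2 + 9.73*s + 0.465.
T(s) = (2*s^2 - 4.6*s - 2.8)/(s^3 + 4.9*s^2 + 9.73*s + 0.465)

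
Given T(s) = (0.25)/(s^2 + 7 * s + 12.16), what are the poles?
Set denominator = 0: s^2 + 7*s + 12.16 = (s + 3.8)(s + 3.2) = 0 → Poles: -3.2, -3.8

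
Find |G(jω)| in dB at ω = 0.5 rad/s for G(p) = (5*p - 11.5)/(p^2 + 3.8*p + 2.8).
Substitute p = j*0.5: G(j0.5) = -2.43016 + 2.7911j.
|G(j0.5)| = sqrt(Re² + Im²) = 3.701.
20*log₁₀(3.701) = 11.37 dB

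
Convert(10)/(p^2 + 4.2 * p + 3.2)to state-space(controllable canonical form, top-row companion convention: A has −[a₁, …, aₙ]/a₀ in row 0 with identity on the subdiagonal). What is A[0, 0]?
Reachable canonical form for den = p^2 + 4.2*p + 3.2: top row of A = -[a₁,a₂,...,aₙ]/a₀, ones on the subdiagonal, zeros elsewhere.
A = [[-4.2, -3.2], [1, 0]].
A[0,0] = -4.2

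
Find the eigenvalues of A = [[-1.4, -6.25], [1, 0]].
Eigenvalues solve det(λI - A) = 0.
Characteristic polynomial: λ^2 + 1.4*λ + 6.25 = 0.
Roots: -0.7 + 2.4j, -0.7 - 2.4j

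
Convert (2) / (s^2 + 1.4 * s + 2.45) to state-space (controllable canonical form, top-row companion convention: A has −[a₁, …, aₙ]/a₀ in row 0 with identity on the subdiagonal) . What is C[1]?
Reachable canonical form: C = numerator coefficients (right-aligned, zero-padded to length n).
num = 2, C = [[0, 2]].
C[1] = 2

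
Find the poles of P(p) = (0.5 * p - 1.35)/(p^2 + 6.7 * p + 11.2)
Set denominator = 0: p^2 + 6.7*p + 11.2 = (p + 3.5)(p + 3.2) = 0 → Poles: -3.2, -3.5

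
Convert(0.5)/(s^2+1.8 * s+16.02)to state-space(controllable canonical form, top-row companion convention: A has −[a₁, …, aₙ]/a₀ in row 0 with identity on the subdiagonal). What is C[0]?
Reachable canonical form: C = numerator coefficients (right-aligned, zero-padded to length n).
num = 0.5, C = [[0, 0.5]].
C[0] = 0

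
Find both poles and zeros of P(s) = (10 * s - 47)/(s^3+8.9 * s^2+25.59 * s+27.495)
Set denominator = 0: s^3 + 8.9*s^2 + 25.59*s + 27.495 = (s + 4.7)(s^2 + 4.2*s + 5.85) = 0 → Poles: -2.1 + 1.2j, -2.1 - 1.2j, -4.7
Set numerator = 0: 10*s - 47 = 0 → Zeros: 4.7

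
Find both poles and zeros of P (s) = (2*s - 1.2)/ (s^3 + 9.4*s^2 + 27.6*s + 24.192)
Set denominator = 0: s^3 + 9.4*s^2 + 27.6*s + 24.192 = (s + 4.2)(s + 3.6)(s + 1.6) = 0 → Poles: -1.6, -3.6, -4.2
Set numerator = 0: 2*s - 1.2 = 0 → Zeros: 0.6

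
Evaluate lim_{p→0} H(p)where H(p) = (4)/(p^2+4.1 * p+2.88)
DC gain = H(0) = num(0)/den(0) = 4/2.88 = 1.389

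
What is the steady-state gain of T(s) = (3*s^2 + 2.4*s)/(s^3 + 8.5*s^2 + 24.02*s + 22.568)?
DC gain = T(0) = num(0)/den(0) = 0/22.568 = 0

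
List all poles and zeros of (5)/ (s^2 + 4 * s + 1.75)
Set denominator = 0: s^2 + 4*s + 1.75 = (s + 3.5)(s + 0.5) = 0 → Poles: -0.5, -3.5
Numerator is a nonzero constant (5) → Zeros: none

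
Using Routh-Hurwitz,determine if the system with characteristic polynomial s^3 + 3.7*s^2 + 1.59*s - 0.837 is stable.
Routh array:
s^3: [1, 1.59]; s^2: [3.7, -0.837]; s^1: [1.81622]; s^0: [-0.837]
First column: [1, 3.7, 1.81622, -0.837]. Sign changes = 1.
No, unstable (1 RHP root(s))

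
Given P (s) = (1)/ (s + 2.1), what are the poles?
Set denominator = 0: s + 2.1 = 0 → Poles: -2.1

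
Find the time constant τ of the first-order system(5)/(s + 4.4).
First-order system: τ = -1/pole. Pole = -4.4. τ = -1/(-4.4) = 0.2273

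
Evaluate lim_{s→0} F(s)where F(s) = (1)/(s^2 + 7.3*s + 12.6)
DC gain = F(0) = num(0)/den(0) = 1/12.6 = 0.07937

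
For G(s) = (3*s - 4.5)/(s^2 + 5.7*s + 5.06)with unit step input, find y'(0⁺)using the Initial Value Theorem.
IVT: y'(0⁺) = lim_{s→∞} s²·Y(s) = lim_{s→∞} s·G(s).
deg(num) = 1, deg(den) = 2, relative degree = 1, so s·G(s) → (leading num)/(leading den) = 3/1 = 3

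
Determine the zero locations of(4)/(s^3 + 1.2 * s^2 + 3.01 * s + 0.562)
Numerator is a nonzero constant (4) → Zeros: none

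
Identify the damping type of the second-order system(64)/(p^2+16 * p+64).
Standard form: ωn²/(p²+2ζωn·p+ωn²) gives ωn=8, ζ=1.
Critically damped (ζ = 1)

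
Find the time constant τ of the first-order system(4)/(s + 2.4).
First-order system: τ = -1/pole. Pole = -2.4. τ = -1/(-2.4) = 0.4167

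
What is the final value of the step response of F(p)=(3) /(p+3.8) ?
FVT: lim_{t→∞} y(t) = lim_{p→0} p*Y(p) where Y(p) = F(p)/p.
= lim_{p→0} F(p) = F(0) = num(0)/den(0) = 3/3.8 = 0.7895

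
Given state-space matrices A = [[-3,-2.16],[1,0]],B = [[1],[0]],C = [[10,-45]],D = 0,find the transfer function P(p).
P(p) = C(pI - A)⁻¹B + D.
Characteristic polynomial det(pI - A) = p^2 + 3*p + 2.16.
Numerator from C·adj(pI-A)·B + D·det(pI-A) = 10*p - 45.
P(p) = (10*p - 45)/(p^2 + 3*p + 2.16)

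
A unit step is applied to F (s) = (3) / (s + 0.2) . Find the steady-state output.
FVT: lim_{t→∞} y(t) = lim_{s→0} s*Y(s) where Y(s) = F(s)/s.
= lim_{s→0} F(s) = F(0) = num(0)/den(0) = 3/0.2 = 15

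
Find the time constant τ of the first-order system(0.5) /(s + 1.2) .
First-order system: τ = -1/pole. Pole = -1.2. τ = -1/(-1.2) = 0.8333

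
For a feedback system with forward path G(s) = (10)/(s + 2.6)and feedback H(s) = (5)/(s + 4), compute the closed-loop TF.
Closed-loop T = G/(1+GH).
Numerator: G_num * H_den = 10*s + 40.
Denominator: G_den * H_den + G_num * H_num = (s^2 + 6.6*s + 10.4) + (50) = s^2 + 6.6*s + 60.4.
T(s) = (10*s + 40)/(s^2 + 6.6*s + 60.4)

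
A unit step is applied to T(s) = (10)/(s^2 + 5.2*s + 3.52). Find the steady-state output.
FVT: lim_{t→∞} y(t) = lim_{s→0} s*Y(s) where Y(s) = T(s)/s.
= lim_{s→0} T(s) = T(0) = num(0)/den(0) = 10/3.52 = 2.841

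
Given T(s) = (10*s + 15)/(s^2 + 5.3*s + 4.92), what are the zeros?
Set numerator = 0: 10*s + 15 = 0 → Zeros: -1.5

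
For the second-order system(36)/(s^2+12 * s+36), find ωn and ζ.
Standard form: ωn²/(s²+2ζωn·s+ωn²).
const=36=ωn² → ωn=6, s coeff=12=2ζωn → ζ=1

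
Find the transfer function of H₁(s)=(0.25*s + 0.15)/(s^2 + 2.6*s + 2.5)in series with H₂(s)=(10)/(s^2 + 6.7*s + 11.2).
Series: H = H₁ · H₂ = (n₁·n₂)/(d₁·d₂).
Num: n₁·n₂ = 2.5*s + 1.5. Den: d₁·d₂ = s^4 + 9.3*s^3 + 31.12*s^2 + 45.87*s + 28.
H(s) = (2.5*s + 1.5)/(s^4 + 9.3*s^3 + 31.12*s^2 + 45.87*s + 28)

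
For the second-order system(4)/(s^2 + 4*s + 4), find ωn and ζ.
Standard form: ωn²/(s²+2ζωn·s+ωn²).
const=4=ωn² → ωn=2, s coeff=4=2ζωn → ζ=1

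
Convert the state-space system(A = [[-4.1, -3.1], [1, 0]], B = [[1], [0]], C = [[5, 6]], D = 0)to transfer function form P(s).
P(s) = C(sI - A)⁻¹B + D.
Characteristic polynomial det(sI - A) = s^2 + 4.1*s + 3.1.
Numerator from C·adj(sI-A)·B + D·det(sI-A) = 5*s + 6.
P(s) = (5*s + 6)/(s^2 + 4.1*s + 3.1)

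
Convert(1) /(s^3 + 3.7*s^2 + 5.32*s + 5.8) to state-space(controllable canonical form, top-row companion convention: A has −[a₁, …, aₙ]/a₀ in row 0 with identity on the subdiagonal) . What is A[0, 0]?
Reachable canonical form for den = s^3 + 3.7*s^2 + 5.32*s + 5.8: top row of A = -[a₁,a₂,...,aₙ]/a₀, ones on the subdiagonal, zeros elsewhere.
A = [[-3.7, -5.32, -5.8], [1, 0, 0], [0, 1, 0]].
A[0,0] = -3.7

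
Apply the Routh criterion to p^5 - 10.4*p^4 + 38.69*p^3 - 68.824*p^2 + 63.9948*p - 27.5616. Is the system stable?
Routh array:
p^5: [1, 38.69, 63.9948]; p^4: [-10.4, -68.824, -27.5616]; p^3: [32.0723, 61.3446]; p^2: [-48.9319, -27.5616]; p^1: [43.2795]; p^0: [-27.5616]
First column: [1, -10.4, 32.0723, -48.9319, 43.2795, -27.5616]. Sign changes = 5.
No, unstable (5 RHP root(s))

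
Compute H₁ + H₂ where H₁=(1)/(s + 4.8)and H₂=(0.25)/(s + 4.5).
Parallel: H = H₁ + H₂ = (n₁·d₂ + n₂·d₁)/(d₁·d₂).
n₁·d₂ = s + 4.5. n₂·d₁ = 0.25*s + 1.2. Sum = 1.25*s + 5.7. d₁·d₂ = s^2 + 9.3*s + 21.6.
H(s) = (1.25*s + 5.7)/(s^2 + 9.3*s + 21.6)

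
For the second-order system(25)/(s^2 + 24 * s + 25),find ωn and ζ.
Standard form: ωn²/(s²+2ζωn·s+ωn²).
const=25=ωn² → ωn=5, s coeff=24=2ζωn → ζ=2.4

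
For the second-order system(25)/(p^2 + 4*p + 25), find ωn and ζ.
Standard form: ωn²/(p²+2ζωn·p+ωn²).
const=25=ωn² → ωn=5, p coeff=4=2ζωn → ζ=0.4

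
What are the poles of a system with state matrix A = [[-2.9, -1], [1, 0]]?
Eigenvalues solve det(λI - A) = 0.
Characteristic polynomial: λ^2 + 2.9*λ + 1 = 0.
Factor: (λ + 2.5)(λ + 0.4) = 0.
Roots: -0.4, -2.5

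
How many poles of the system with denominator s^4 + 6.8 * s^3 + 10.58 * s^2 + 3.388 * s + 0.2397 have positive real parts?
s^4 + 6.8*s^3 + 10.58*s^2 + 3.388*s + 0.2397 = (s + 1.7)(s + 0.1)(s + 0.3)(s + 4.7). Poles: -0.1, -0.3, -1.7, -4.7. RHP poles (Re>0): 0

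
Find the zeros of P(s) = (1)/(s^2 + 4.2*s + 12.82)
Numerator is a nonzero constant (1) → Zeros: none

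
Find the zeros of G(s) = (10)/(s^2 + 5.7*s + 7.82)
Numerator is a nonzero constant (10) → Zeros: none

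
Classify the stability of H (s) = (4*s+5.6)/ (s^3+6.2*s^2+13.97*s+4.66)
Denominator: s^3 + 6.2*s^2 + 13.97*s + 4.66 = (s + 0.4)(s^2 + 5.8*s + 11.65). Poles: -0.4, -2.9 + 1.8j, -2.9 - 1.8j. Stable (all poles in LHP)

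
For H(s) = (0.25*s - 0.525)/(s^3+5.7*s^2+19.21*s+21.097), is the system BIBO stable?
Denominator: s^3 + 5.7*s^2 + 19.21*s + 21.097 = (s + 1.7)(s^2 + 4*s + 12.41). Poles: -1.7, -2 + 2.9j, -2 - 2.9j. All Re(p)<0: Yes (stable)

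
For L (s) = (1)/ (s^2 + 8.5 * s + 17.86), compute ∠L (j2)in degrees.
Substitute s = j*2: L(j2) = 0.028809 - 0.0353357j.
∠L(j2) = atan2(Im, Re) = atan2(-0.0353357, 0.028809) = -50.81°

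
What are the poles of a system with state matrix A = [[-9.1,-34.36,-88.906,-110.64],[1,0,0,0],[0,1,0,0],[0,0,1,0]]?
Eigenvalues solve det(λI - A) = 0.
Characteristic polynomial: λ^4 + 9.1*λ^3 + 34.36*λ^2 + 88.906*λ + 110.64 = 0.
Factor: (λ + 4.8)(λ + 2.5)(λ^2 + 1.8*λ + 9.22) = 0.
Roots: -0.9 + 2.9j, -0.9 - 2.9j, -2.5, -4.8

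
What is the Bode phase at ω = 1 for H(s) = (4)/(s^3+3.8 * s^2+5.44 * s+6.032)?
Substitute s = j*1: H(j1) = 0.361524 - 0.719162j.
∠H(j1) = atan2(Im, Re) = atan2(-0.719162, 0.361524) = -63.31°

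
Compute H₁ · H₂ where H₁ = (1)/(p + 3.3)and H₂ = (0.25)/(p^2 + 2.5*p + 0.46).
Series: H = H₁ · H₂ = (n₁·n₂)/(d₁·d₂).
Num: n₁·n₂ = 0.25. Den: d₁·d₂ = p^3 + 5.8*p^2 + 8.71*p + 1.518.
H(p) = (0.25)/(p^3 + 5.8*p^2 + 8.71*p + 1.518)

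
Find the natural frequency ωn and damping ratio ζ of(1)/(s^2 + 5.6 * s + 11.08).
Underdamped: complex pole -2.8 + 1.8j. ωn = |pole| = 3.329, ζ = -Re(pole)/ωn = 0.8412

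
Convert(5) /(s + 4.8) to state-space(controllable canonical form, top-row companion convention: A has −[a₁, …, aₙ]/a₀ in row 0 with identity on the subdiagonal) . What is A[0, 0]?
Reachable canonical form for den = s + 4.8: top row of A = -[a₁,a₂,...,aₙ]/a₀, ones on the subdiagonal, zeros elsewhere.
A = [[-4.8]].
A[0,0] = -4.8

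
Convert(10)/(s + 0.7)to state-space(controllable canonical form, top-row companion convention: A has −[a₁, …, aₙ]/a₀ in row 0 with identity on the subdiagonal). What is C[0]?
Reachable canonical form: C = numerator coefficients (right-aligned, zero-padded to length n).
num = 10, C = [[10]].
C[0] = 10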